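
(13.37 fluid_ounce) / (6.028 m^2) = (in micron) 65.59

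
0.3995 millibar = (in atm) 0.0003943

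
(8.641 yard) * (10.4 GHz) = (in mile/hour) 1.838e+11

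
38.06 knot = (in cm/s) 1958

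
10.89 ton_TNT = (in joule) 4.556e+10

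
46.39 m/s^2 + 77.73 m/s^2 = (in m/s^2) 124.1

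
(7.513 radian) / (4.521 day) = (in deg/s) 0.001102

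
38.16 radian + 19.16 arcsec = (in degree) 2186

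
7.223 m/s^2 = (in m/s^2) 7.223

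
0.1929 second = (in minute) 0.003215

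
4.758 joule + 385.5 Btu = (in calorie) 9.721e+04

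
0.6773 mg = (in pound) 1.493e-06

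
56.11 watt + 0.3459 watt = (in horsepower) 0.07571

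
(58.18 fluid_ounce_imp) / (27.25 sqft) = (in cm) 0.0653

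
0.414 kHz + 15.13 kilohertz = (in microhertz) 1.554e+10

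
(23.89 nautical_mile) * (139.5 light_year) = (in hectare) 5.839e+18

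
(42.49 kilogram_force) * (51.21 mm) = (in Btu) 0.02022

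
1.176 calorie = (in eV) 3.071e+19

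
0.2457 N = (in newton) 0.2457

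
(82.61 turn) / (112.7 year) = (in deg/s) 8.368e-06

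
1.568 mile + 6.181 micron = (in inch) 9.935e+04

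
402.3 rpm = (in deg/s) 2414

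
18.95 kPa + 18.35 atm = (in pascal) 1.878e+06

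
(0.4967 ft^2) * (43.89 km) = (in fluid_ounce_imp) 7.128e+07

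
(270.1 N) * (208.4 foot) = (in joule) 1.716e+04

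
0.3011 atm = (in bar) 0.3051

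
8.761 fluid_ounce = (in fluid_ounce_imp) 9.119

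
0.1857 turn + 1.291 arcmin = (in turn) 0.1858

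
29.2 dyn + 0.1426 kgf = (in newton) 1.399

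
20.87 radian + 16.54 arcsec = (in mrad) 2.087e+04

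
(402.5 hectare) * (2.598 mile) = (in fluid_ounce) 5.691e+14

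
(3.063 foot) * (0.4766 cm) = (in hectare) 4.45e-07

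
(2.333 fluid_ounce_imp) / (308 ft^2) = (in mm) 0.002317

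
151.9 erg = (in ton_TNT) 3.63e-15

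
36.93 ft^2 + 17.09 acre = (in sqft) 7.445e+05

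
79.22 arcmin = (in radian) 0.02304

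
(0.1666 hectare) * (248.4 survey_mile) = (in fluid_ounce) 2.252e+13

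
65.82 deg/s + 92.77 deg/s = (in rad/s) 2.768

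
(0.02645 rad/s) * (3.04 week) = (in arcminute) 1.672e+08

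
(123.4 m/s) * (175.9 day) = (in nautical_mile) 1.013e+06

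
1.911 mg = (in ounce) 6.741e-05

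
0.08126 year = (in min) 4.271e+04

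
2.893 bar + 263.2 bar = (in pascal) 2.661e+07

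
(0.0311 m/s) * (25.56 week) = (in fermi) 4.808e+20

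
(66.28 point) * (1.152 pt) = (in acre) 2.348e-09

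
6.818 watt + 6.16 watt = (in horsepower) 0.0174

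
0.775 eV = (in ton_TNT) 2.968e-29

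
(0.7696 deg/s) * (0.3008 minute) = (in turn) 0.03858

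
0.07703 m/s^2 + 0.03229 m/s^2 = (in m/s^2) 0.1093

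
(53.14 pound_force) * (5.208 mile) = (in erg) 1.981e+13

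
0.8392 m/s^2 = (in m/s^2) 0.8392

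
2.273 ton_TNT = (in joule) 9.51e+09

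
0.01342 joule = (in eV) 8.376e+16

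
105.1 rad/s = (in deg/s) 6022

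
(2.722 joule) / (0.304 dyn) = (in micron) 8.954e+11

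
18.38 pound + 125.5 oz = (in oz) 419.6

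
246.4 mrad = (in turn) 0.03922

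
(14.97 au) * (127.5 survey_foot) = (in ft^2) 9.368e+14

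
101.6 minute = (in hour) 1.693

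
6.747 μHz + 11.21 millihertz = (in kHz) 1.122e-05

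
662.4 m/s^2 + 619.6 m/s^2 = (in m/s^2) 1282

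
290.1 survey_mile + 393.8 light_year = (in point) 1.056e+22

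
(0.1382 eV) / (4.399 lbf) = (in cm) 1.132e-19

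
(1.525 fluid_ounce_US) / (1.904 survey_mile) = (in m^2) 1.472e-08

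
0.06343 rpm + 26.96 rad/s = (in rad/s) 26.97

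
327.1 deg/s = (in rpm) 54.52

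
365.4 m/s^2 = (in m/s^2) 365.4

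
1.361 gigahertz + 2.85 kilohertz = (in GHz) 1.361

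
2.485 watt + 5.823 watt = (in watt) 8.308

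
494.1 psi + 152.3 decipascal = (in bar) 34.07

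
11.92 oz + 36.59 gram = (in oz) 13.21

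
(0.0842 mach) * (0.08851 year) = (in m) 8.003e+07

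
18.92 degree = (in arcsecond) 6.811e+04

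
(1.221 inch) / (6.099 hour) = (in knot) 2.746e-06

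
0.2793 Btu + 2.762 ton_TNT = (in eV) 7.213e+28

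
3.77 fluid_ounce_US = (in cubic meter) 0.0001115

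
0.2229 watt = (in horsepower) 0.0002989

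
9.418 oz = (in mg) 2.67e+05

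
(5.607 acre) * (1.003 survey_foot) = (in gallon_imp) 1.526e+06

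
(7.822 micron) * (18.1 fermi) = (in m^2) 1.416e-19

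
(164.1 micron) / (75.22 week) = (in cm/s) 3.607e-10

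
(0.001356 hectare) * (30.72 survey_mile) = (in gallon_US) 1.771e+08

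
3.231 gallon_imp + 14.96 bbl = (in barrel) 15.05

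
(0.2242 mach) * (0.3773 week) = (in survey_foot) 5.715e+07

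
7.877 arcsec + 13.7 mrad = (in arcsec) 2834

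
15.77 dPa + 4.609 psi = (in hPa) 317.8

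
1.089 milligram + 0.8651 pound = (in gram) 392.4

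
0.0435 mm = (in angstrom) 4.35e+05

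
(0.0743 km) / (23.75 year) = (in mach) 2.913e-10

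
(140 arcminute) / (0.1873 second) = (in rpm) 2.076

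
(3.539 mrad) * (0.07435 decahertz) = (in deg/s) 0.1508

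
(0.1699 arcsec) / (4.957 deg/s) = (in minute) 1.587e-07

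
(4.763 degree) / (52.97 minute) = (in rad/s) 2.616e-05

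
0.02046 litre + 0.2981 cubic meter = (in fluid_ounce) 1.008e+04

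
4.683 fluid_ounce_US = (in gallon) 0.03659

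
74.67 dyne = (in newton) 0.0007467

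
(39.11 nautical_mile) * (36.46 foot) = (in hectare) 80.49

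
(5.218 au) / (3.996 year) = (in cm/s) 6.194e+05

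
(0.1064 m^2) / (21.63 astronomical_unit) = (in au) 2.198e-25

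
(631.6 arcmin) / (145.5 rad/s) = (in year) 4.004e-11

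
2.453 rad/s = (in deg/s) 140.5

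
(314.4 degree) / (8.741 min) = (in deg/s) 0.5995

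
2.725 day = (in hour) 65.4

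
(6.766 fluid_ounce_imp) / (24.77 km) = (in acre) 1.918e-12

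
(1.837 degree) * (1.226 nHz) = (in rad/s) 3.931e-11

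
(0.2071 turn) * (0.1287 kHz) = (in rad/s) 167.5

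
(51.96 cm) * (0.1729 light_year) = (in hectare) 8.499e+10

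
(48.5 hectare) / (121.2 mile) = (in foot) 8.158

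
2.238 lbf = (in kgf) 1.015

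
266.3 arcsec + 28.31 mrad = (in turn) 0.004711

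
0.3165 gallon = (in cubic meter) 0.001198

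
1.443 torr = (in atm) 0.001899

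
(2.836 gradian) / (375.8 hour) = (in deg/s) 1.887e-06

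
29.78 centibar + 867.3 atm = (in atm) 867.6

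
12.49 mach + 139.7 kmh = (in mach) 12.6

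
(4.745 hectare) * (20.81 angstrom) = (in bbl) 0.0006211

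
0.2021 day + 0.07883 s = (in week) 0.02887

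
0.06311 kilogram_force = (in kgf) 0.06311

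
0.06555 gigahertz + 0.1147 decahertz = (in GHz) 0.06555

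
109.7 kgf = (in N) 1076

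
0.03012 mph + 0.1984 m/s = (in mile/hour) 0.4739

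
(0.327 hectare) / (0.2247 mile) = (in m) 9.043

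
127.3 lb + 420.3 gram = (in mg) 5.816e+07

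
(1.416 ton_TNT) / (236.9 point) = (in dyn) 7.089e+15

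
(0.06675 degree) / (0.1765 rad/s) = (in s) 0.006601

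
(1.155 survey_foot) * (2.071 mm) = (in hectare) 7.291e-08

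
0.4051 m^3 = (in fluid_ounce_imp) 1.426e+04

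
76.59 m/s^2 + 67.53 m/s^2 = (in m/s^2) 144.1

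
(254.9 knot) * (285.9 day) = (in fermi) 3.239e+24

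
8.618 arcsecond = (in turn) 6.65e-06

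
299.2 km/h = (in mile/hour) 185.9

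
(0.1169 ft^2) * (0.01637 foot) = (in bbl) 0.0003408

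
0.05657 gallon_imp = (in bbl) 0.001618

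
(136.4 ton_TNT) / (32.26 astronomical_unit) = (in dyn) 1.183e+04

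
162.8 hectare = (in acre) 402.3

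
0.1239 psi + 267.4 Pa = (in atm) 0.01107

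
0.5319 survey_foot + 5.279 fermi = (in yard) 0.1773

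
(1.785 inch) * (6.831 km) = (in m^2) 309.7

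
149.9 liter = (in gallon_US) 39.6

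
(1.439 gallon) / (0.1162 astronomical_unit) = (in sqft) 3.373e-12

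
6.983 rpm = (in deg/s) 41.9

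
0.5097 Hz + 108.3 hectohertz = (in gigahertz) 1.083e-05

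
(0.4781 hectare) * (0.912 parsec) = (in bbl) 8.463e+20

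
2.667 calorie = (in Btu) 0.01058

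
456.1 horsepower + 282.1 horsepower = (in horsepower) 738.2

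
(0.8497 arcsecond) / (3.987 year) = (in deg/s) 1.877e-12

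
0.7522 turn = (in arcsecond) 9.749e+05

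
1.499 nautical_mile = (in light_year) 2.934e-13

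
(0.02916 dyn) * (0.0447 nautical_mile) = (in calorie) 5.77e-06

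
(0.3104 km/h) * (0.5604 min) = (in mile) 0.001801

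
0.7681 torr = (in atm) 0.001011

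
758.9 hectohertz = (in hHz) 758.9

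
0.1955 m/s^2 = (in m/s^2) 0.1955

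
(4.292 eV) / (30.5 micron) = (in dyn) 2.255e-09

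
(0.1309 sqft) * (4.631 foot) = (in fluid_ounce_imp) 604.1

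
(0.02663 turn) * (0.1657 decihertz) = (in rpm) 0.02648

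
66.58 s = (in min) 1.11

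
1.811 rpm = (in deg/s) 10.87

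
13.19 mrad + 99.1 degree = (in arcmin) 5991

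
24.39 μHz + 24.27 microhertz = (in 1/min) 0.00292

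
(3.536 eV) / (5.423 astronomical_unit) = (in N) 6.983e-31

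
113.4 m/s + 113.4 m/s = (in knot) 440.9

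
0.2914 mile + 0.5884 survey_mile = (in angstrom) 1.416e+13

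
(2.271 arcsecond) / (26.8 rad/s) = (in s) 4.108e-07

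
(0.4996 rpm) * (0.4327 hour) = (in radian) 81.5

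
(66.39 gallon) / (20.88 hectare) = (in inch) 4.739e-05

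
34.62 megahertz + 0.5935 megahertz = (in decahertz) 3.521e+06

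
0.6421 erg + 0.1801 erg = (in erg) 0.8222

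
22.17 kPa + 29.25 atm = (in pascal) 2.986e+06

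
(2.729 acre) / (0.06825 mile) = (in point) 2.85e+05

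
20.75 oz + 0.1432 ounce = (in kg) 0.5923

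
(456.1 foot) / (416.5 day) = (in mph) 8.642e-06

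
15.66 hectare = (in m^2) 1.566e+05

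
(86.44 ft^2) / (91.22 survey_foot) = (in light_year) 3.053e-17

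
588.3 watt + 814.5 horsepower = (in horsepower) 815.3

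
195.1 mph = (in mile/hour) 195.1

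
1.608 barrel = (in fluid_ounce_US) 8645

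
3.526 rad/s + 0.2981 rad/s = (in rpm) 36.52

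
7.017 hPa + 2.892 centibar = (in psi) 0.5212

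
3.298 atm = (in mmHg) 2506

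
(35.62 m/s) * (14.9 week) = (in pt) 9.099e+11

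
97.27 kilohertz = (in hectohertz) 972.7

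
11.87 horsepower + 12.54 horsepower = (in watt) 1.82e+04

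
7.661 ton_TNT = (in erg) 3.205e+17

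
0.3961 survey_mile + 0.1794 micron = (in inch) 2.51e+04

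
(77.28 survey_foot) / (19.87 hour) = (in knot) 0.0006401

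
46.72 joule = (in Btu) 0.04428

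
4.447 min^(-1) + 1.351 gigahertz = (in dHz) 1.351e+10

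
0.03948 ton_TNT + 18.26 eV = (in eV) 1.031e+27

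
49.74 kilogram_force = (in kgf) 49.74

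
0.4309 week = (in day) 3.016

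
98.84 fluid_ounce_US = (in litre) 2.923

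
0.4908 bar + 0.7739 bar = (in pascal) 1.265e+05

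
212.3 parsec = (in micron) 6.551e+24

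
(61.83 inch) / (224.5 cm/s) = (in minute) 0.01166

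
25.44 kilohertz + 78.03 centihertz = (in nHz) 2.544e+13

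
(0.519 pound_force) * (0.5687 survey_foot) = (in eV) 2.498e+18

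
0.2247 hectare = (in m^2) 2247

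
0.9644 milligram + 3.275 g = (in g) 3.276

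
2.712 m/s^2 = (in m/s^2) 2.712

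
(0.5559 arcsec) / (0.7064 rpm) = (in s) 3.643e-05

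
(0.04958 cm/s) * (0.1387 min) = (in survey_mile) 2.564e-06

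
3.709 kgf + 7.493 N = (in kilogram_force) 4.473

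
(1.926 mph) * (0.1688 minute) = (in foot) 28.61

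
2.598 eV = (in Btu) 3.945e-22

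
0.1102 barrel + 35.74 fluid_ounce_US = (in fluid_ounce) 628.2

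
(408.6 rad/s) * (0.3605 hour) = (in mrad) 5.303e+08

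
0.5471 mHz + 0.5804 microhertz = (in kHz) 5.477e-07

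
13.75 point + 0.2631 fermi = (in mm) 4.851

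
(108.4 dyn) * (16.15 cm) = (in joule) 0.0001751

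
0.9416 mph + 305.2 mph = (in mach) 0.4019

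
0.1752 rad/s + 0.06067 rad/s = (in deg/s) 13.51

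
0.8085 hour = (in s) 2911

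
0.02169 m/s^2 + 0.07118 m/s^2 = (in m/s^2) 0.09287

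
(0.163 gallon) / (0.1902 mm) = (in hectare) 0.0003244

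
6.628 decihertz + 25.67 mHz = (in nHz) 6.885e+08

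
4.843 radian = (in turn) 0.7708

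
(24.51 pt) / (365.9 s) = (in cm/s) 0.002363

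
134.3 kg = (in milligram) 1.343e+08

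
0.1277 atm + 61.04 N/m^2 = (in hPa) 130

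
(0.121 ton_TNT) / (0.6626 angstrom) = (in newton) 7.641e+18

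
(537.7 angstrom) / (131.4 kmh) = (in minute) 2.455e-11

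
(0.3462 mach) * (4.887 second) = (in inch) 2.268e+04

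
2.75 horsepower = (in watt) 2051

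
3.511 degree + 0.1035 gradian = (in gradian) 4.005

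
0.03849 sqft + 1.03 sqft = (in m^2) 0.09927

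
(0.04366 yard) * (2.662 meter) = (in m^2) 0.1063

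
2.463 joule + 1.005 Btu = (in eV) 6.633e+21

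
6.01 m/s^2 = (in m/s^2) 6.01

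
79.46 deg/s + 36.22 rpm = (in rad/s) 5.18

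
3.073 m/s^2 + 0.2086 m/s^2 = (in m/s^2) 3.282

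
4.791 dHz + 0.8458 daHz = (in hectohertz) 0.08937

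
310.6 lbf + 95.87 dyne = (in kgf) 140.9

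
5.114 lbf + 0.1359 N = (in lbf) 5.145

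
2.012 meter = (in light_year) 2.127e-16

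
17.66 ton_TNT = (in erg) 7.389e+17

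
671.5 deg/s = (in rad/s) 11.72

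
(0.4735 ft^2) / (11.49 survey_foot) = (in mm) 12.56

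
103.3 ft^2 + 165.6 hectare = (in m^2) 1.656e+06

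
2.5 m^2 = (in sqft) 26.91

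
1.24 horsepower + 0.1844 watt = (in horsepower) 1.24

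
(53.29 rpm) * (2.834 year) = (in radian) 4.987e+08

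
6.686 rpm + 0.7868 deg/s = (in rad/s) 0.7139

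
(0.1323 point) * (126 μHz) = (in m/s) 5.881e-09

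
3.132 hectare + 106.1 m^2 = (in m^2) 3.143e+04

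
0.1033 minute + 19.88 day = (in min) 2.863e+04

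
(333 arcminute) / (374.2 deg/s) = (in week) 2.452e-08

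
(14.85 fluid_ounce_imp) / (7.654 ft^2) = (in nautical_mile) 3.204e-07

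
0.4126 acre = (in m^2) 1670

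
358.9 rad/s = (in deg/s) 2.056e+04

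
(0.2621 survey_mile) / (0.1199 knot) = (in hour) 1.9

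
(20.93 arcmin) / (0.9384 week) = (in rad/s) 1.073e-08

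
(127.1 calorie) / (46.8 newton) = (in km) 0.01136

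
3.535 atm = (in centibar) 358.2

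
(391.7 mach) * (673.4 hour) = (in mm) 3.233e+14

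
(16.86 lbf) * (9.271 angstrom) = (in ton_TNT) 1.662e-17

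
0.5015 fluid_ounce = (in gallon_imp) 0.003262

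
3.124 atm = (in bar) 3.165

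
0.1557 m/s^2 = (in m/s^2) 0.1557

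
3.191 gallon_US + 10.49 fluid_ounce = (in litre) 12.39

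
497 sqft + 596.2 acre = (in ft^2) 2.597e+07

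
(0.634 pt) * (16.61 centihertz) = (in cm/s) 0.003715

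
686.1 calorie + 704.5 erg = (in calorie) 686.1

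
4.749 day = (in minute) 6839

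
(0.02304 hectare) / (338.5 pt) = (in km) 1.929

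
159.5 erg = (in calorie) 3.812e-06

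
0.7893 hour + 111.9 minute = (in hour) 2.654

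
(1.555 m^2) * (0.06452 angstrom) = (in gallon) 2.65e-09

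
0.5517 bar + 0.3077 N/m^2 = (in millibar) 551.7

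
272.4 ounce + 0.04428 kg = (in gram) 7767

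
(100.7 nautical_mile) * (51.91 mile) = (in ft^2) 1.677e+11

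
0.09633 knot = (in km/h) 0.1784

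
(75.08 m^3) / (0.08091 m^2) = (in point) 2.63e+06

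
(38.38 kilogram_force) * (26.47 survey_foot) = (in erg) 3.037e+10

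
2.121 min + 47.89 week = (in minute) 4.827e+05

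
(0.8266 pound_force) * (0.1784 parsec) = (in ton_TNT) 4.838e+06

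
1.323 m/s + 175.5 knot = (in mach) 0.269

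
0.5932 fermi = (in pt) 1.682e-12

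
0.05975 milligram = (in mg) 0.05975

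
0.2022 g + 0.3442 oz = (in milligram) 9960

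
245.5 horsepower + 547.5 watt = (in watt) 1.836e+05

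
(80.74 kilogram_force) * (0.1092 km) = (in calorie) 2.067e+04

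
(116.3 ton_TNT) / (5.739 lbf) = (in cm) 1.906e+12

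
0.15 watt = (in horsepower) 0.0002012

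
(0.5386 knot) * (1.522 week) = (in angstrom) 2.551e+15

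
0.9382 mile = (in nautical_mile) 0.8153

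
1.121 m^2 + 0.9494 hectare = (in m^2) 9495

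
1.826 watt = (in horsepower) 0.002449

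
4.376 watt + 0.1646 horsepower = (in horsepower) 0.1705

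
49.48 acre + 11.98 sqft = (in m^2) 2.002e+05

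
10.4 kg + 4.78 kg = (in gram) 1.518e+04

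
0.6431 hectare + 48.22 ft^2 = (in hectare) 0.6435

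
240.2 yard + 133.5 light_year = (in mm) 1.263e+21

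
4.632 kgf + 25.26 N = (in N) 70.68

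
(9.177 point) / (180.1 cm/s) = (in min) 2.996e-05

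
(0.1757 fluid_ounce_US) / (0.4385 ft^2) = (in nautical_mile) 6.887e-08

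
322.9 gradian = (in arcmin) 1.744e+04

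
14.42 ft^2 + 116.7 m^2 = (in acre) 0.02917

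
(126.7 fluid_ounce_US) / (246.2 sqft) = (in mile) 1.018e-07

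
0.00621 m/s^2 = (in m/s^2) 0.00621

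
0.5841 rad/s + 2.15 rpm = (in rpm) 7.728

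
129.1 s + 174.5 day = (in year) 0.4781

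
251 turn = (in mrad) 1.577e+06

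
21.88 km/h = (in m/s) 6.078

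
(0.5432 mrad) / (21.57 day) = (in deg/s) 1.67e-08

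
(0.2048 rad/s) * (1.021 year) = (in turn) 1.049e+06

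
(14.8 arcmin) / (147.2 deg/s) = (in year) 5.314e-11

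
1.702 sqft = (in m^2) 0.1581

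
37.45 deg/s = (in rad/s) 0.6536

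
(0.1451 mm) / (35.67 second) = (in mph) 9.1e-06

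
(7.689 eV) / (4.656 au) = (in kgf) 1.804e-31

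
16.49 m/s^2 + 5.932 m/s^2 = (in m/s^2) 22.42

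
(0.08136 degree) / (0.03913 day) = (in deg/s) 2.407e-05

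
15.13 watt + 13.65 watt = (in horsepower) 0.03859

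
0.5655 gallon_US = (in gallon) 0.5655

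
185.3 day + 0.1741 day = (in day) 185.5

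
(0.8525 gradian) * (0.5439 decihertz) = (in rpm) 0.006955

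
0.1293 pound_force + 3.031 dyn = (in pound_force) 0.1293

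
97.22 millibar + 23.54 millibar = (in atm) 0.1192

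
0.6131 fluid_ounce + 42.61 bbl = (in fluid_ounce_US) 2.291e+05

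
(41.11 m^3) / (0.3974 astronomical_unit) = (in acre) 1.709e-13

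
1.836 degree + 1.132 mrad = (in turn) 0.00528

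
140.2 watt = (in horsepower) 0.188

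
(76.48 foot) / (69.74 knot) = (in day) 7.52e-06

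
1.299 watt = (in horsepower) 0.001742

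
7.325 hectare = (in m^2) 7.325e+04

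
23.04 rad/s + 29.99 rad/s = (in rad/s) 53.03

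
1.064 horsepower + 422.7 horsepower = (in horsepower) 423.8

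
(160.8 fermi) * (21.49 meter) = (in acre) 8.539e-16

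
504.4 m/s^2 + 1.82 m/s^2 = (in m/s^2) 506.2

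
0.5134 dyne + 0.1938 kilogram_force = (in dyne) 1.901e+05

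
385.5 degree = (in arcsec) 1.388e+06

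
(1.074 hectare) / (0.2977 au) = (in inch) 9.494e-06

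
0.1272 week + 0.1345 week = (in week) 0.2617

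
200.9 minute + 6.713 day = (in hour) 164.5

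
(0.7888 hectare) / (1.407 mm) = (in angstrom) 5.606e+16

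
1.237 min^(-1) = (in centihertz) 2.062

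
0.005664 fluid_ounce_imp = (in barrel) 1.012e-06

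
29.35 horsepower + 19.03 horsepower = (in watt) 3.608e+04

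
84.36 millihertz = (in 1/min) 5.062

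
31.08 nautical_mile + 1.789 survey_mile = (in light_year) 6.388e-12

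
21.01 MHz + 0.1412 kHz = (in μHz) 2.101e+13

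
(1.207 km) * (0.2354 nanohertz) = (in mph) 6.356e-07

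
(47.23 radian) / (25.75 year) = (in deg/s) 3.332e-06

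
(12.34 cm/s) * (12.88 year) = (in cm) 5.012e+09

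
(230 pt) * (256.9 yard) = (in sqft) 205.2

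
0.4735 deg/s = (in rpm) 0.07892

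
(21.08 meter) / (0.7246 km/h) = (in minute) 1.746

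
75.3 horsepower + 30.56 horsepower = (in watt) 7.894e+04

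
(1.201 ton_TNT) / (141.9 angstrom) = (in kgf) 3.611e+16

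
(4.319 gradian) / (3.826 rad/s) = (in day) 2.052e-07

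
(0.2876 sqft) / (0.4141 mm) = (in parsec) 2.091e-15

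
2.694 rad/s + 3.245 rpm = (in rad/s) 3.034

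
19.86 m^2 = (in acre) 0.004908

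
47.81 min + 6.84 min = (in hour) 0.9108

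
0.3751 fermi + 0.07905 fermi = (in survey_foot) 1.49e-15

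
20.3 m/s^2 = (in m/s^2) 20.3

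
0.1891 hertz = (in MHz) 1.891e-07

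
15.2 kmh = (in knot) 8.207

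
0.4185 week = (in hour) 70.31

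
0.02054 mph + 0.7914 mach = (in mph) 602.8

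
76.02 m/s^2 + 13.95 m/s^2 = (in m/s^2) 89.97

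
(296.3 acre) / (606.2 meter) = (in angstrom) 1.978e+13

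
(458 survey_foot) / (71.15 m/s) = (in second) 1.962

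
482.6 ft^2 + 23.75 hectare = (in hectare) 23.75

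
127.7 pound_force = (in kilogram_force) 57.92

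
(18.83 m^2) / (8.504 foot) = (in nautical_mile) 0.003923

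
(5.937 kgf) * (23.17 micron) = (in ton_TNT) 3.224e-13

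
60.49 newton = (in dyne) 6.049e+06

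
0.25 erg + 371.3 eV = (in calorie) 5.975e-09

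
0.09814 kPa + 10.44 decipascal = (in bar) 0.0009918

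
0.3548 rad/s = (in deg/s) 20.33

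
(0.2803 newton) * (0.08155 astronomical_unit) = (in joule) 3.42e+09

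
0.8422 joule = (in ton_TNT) 2.013e-10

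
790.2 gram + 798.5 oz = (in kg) 23.43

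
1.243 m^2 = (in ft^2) 13.38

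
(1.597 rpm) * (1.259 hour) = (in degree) 4.343e+04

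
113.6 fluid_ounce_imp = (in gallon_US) 0.8527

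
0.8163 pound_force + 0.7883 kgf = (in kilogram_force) 1.159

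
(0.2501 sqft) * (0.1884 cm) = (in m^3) 4.377e-05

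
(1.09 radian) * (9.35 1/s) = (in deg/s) 583.9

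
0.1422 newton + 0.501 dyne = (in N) 0.1422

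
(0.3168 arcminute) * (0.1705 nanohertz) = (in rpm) 1.5e-13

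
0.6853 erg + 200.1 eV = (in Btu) 6.495e-11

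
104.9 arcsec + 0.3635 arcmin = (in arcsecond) 126.7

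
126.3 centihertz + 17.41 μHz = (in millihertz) 1263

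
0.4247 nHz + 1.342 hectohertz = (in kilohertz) 0.1342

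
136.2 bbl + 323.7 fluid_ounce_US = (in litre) 2.166e+04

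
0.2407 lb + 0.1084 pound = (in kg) 0.1583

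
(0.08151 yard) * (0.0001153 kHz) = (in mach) 2.524e-05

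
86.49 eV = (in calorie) 3.312e-18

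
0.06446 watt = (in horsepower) 8.644e-05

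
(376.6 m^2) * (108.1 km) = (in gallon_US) 1.075e+10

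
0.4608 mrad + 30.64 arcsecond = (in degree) 0.03491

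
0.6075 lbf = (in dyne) 2.702e+05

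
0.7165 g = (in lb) 0.00158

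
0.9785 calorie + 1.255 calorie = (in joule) 9.345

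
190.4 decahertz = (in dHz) 1.904e+04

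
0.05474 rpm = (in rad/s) 0.005732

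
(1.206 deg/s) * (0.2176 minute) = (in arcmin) 944.7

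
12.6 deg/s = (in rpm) 2.1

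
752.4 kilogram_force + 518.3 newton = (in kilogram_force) 805.3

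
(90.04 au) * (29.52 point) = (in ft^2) 1.51e+12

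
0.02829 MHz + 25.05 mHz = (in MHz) 0.02829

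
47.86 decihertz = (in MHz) 4.786e-06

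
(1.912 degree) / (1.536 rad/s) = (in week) 3.592e-08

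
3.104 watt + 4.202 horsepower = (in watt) 3137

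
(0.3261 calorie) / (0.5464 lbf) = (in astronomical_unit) 3.752e-12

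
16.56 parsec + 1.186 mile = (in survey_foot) 1.676e+18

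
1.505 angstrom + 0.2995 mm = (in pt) 0.849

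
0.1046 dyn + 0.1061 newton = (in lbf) 0.02385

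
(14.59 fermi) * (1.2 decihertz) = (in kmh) 6.303e-15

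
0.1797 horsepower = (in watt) 134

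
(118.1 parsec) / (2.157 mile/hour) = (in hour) 1.05e+15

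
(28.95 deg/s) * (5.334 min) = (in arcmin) 5.559e+05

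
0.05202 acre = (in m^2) 210.5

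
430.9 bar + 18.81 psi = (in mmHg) 3.242e+05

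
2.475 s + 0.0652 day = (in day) 0.06523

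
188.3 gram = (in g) 188.3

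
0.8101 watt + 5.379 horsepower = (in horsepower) 5.38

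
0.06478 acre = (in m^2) 262.2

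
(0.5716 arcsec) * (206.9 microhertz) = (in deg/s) 3.285e-08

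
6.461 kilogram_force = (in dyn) 6.336e+06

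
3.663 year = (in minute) 1.925e+06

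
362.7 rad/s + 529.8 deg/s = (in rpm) 3552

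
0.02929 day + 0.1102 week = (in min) 1153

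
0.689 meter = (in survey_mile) 0.0004281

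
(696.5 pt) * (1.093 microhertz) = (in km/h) 9.668e-07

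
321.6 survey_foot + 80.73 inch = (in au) 6.69e-10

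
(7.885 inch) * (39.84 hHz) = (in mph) 1785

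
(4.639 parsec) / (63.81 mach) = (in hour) 1.83e+09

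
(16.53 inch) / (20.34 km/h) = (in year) 2.356e-09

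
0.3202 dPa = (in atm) 3.16e-07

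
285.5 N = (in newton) 285.5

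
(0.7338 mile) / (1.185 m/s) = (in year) 3.16e-05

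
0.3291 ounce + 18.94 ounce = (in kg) 0.5463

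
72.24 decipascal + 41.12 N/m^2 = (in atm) 0.0004771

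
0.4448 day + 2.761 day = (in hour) 76.94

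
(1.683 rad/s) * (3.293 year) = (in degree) 1.001e+10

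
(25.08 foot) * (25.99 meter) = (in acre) 0.04909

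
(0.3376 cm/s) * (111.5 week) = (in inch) 8.963e+06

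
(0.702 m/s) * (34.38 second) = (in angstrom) 2.413e+11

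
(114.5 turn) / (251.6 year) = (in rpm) 8.658e-07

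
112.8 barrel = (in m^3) 17.93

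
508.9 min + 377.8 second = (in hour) 8.587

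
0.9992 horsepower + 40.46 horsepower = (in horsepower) 41.46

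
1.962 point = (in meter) 0.0006921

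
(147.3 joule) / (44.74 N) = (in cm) 329.2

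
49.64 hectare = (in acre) 122.7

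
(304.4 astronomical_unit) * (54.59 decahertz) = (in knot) 4.832e+16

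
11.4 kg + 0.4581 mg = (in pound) 25.13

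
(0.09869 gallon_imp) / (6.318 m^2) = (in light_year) 7.506e-21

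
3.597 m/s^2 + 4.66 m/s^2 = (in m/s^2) 8.257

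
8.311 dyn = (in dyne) 8.311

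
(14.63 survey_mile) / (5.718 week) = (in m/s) 0.006808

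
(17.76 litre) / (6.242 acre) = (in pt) 0.001993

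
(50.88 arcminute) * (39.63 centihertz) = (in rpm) 0.05601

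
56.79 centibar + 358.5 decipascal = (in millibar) 568.3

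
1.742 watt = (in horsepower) 0.002336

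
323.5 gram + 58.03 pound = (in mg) 2.665e+07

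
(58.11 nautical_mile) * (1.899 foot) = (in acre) 15.39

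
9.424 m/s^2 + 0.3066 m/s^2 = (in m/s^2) 9.731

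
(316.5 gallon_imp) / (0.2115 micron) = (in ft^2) 7.323e+07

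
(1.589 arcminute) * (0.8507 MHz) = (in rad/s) 393.2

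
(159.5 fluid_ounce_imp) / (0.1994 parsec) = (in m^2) 7.366e-19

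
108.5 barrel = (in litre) 1.725e+04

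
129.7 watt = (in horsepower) 0.1739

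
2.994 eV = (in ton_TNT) 1.146e-28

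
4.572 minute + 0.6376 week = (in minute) 6432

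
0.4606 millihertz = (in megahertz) 4.606e-10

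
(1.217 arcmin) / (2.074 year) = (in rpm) 5.169e-11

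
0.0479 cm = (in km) 4.79e-07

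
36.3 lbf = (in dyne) 1.615e+07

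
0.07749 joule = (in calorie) 0.01852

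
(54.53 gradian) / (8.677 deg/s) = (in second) 5.656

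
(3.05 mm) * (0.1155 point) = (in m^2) 1.243e-07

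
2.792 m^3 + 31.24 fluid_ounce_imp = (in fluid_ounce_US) 9.444e+04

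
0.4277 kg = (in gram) 427.7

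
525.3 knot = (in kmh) 972.9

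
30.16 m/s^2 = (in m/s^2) 30.16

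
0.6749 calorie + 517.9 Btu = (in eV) 3.41e+24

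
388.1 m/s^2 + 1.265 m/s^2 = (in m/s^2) 389.4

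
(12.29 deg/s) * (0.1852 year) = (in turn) 1.994e+05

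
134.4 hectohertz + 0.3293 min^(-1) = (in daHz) 1344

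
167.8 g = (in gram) 167.8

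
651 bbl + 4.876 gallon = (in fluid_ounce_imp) 3.643e+06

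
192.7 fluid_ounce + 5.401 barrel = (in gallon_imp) 190.1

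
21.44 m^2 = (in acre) 0.005298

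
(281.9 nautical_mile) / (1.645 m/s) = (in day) 3.673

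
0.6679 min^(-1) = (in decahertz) 0.001113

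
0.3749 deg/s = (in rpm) 0.06248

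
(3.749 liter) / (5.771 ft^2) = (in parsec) 2.266e-19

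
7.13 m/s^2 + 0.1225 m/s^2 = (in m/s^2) 7.252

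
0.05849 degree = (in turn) 0.0001625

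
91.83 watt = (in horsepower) 0.1231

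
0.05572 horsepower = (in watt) 41.55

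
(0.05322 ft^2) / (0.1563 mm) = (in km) 0.03163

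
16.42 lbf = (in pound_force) 16.42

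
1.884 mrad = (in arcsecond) 388.6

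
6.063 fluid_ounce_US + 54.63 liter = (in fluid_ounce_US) 1853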